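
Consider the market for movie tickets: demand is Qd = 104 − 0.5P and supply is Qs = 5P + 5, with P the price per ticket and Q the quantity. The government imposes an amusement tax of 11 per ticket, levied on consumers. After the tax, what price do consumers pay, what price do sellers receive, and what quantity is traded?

Consumers pay 28; sellers receive 17; quantity = 90.

Before the tax: set 104 − 0.5P = 5P + 5 → P* = 18, Q* = 95.
With the tax collected from consumers, demand (in seller-price terms) shifts: Qd = 104 − 0.5(P + 11).
Solving gives Q = 90 with consumers paying 28 and sellers receiving 17 (the 11 wedge).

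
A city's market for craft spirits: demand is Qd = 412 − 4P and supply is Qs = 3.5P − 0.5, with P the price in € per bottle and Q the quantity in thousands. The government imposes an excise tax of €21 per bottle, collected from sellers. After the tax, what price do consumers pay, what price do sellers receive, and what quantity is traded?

Consumers pay €64.8; sellers receive €43.8; quantity = 152.8.

Without the tax, 412 − 4P = 3.5P − 0.5 gives 7.5P = 412.5, so P* = €55 and Q* = 192.
With the tax collected from sellers, supply shifts: Qs = 3.5(P − 21) − 0.5.
Solving gives Q = 152.8 with consumers paying €64.8 and sellers receiving €43.8 (the €21 wedge).
The less price-elastic side of the market bears the larger share of a per-unit tax.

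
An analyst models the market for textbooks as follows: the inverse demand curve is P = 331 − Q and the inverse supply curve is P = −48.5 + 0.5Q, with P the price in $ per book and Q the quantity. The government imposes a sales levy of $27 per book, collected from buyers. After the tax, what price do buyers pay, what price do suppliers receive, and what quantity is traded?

Inverting to Q(P) form: Qd = 331 − P; Qs = 2P + 97.
Before the tax: set 331 − P = 2P + 97 → P* = $78, Q* = 253.
With the tax collected from buyers, demand (in seller-price terms) shifts: Qd = 331 − (P + 27).
Solving gives Q = 235 with buyers paying $96 and suppliers receiving $69 (the $27 wedge).

Buyers pay $96; suppliers receive $69; quantity = 235.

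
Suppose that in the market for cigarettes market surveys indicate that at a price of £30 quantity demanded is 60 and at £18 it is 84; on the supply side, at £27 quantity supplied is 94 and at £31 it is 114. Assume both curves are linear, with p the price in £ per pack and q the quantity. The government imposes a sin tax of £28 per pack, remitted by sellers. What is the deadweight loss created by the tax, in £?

Deadweight loss = £560.

Demand slope: (84 − 60)/(18 − 30) = -2, so qd = 120 − 2p.
Supply slope: (114 − 94)/(31 − 27) = 5, so qs = 5p − 41.
Without the tax, 120 − 2p = 5p − 41 gives 7p = 161, so p* = £23 and q* = 74.
With the tax collected from sellers, supply shifts: qs = 5(p − 28) − 41.
New equilibrium: consumers pay £43, sellers receive £15, q = 34. (Wedge: pb − ps = 28.)
Quantity falls by |ΔQ| = |74 − 34| = 40.
DWL = ½ · t · |ΔQ| = ½ · 28 · 40 = £560.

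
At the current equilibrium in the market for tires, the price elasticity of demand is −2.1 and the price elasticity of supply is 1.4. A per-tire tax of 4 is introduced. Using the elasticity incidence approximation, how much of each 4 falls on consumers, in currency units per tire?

Incidence ratio: consumers' share ≈ εs / (εs + |εd|) = 1.4 / (1.4 + 2.1) = 0.4.
So consumers bear ≈ 0.4 × 4 = 1.6; sellers bear 2.4.

Consumers bear ≈ 1.6 per tire.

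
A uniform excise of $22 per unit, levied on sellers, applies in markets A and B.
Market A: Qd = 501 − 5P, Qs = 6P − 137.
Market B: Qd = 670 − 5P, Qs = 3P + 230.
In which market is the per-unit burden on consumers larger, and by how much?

Market A: pre-tax P* = $58, Q* = 211; post-tax Q = 151; per-unit burden on consumers = $12.
Market B: pre-tax P* = $55, Q* = 395; post-tax Q = 353.75; per-unit burden on consumers = $8.25.
Difference: $12 vs $8.25 → market A is larger by $3.75.

Market A, by $3.75.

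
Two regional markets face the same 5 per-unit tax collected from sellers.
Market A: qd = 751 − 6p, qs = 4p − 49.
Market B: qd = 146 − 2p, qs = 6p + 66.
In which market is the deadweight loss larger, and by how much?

Market A: pre-tax p* = 80, q* = 271; post-tax q = 259; deadweight loss = 30.
Market B: pre-tax p* = 10, q* = 126; post-tax q = 118.5; deadweight loss = 18.75.
Difference: 30 vs 18.75 → market A is larger by 11.25.

Market A, by 11.25.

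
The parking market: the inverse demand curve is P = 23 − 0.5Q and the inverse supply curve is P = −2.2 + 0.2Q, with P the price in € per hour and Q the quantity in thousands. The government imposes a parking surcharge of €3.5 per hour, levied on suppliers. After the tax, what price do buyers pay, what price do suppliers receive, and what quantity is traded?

Inverting to Q(P) form: Qd = 46 − 2P; Qs = 5P + 11.
Before the tax: set 46 − 2P = 5P + 11 → P* = €5, Q* = 36.
With the tax collected from suppliers, supply shifts: Qs = 5(P − 3.5) + 11.
New equilibrium: buyers pay €7.5, suppliers receive €4, Q = 31. (Wedge: Pb − Ps = 3.5.)

Buyers pay €7.5; suppliers receive €4; quantity = 31.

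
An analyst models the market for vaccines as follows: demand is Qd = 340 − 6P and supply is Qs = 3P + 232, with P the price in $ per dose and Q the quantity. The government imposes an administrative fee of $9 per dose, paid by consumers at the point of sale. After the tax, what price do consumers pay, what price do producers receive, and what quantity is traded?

Consumers pay $15; producers receive $6; quantity = 250.

Without the tax, 340 − 6P = 3P + 232 gives 9P = 108, so P* = $12 and Q* = 268.
With the tax collected from consumers, demand (in seller-price terms) shifts: Qd = 340 − 6(P + 9).
New equilibrium: consumers pay $15, producers receive $6, Q = 250. (Wedge: Pb − Ps = 9.)
The less price-elastic side of the market bears the larger share of a per-unit tax.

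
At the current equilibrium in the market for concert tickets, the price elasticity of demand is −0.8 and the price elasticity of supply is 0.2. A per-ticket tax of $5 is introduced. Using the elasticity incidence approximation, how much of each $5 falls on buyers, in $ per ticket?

Buyers bear ≈ $1 per ticket.

Incidence ratio: buyers' share ≈ εs / (εs + |εd|) = 0.2 / (0.2 + 0.8) = 0.2.
So buyers bear ≈ 0.2 × $5 = $1; sellers bear $4.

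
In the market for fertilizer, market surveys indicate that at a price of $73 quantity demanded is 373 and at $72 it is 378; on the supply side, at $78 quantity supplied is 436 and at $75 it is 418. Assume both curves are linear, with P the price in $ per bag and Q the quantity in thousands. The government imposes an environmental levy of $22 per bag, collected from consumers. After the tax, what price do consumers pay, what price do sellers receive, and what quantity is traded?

Consumers pay $82; sellers receive $60; quantity = 328.

Demand slope: (378 − 373)/(72 − 73) = -5, so Qd = 738 − 5P.
Supply slope: (418 − 436)/(75 − 78) = 6, so Qs = 6P − 32.
Without the tax, 738 − 5P = 6P − 32 gives 11P = 770, so P* = $70 and Q* = 388.
With the tax collected from consumers, demand (in seller-price terms) shifts: Qd = 738 − 5(P + 22).
New equilibrium: consumers pay $82, sellers receive $60, Q = 328. (Wedge: Pb − Ps = 22.)
The less price-elastic side of the market bears the larger share of a per-unit tax.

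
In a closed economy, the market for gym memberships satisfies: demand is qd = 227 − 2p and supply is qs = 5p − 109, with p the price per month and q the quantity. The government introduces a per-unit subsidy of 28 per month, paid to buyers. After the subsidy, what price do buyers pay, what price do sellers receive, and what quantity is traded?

Buyers pay 28; sellers receive 56; quantity = 171.

Without the subsidy, 227 − 2p = 5p − 109 gives 7p = 336, so p* = 48 and q* = 131.
With a per-unit subsidy paid to buyers, each effectively pays p − 28, so demand becomes qd = 227 − 2(p − 28).
Solving gives q = 171 with buyers paying 28 and sellers receiving 56 (the 28 wedge).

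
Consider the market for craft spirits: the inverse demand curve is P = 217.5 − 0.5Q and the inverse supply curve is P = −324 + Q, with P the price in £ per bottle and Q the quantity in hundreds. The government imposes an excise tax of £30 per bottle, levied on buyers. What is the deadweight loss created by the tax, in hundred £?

Inverting to Q(P) form: Qd = 435 − 2P; Qs = P + 324.
Without the tax, 435 − 2P = P + 324 gives 3P = 111, so P* = £37 and Q* = 361.
With the tax collected from buyers, demand (in seller-price terms) shifts: Qd = 435 − 2(P + 30).
Solving gives Q = 341 with buyers paying £47 and producers receiving £17 (the £30 wedge).
Quantity falls by |ΔQ| = |361 − 341| = 20.
DWL = ½ · t · |ΔQ| = ½ · 30 · 20 = £300.

Deadweight loss = £300 hundred.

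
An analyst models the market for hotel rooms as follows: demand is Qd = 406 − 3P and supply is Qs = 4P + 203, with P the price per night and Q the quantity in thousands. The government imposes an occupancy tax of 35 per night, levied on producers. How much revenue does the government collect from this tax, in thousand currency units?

Tax revenue = 9065 thousand.

Before the tax: set 406 − 3P = 4P + 203 → P* = 29, Q* = 319.
With the tax collected from producers, supply shifts: Qs = 4(P − 35) + 203.
New equilibrium: buyers pay 49, producers receive 14, Q = 259. (Wedge: Pb − Ps = 35.)
Revenue = t · Q = 35 · 259 = 9065.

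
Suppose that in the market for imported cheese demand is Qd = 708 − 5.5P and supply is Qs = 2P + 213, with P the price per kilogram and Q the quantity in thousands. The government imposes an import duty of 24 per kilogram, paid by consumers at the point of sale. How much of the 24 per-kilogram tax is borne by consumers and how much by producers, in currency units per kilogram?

Consumers bear 6.4 per kilogram; producers bear 17.6 per kilogram.

Before the tax: set 708 − 5.5P = 2P + 213 → P* = 66, Q* = 345.
With the tax collected from consumers, demand (in seller-price terms) shifts: Qd = 708 − 5.5(P + 24).
New equilibrium: consumers pay 72.4, producers receive 48.4, Q = 309.8. (Wedge: Pb − Ps = 24.)
Burden on consumers: 6.4; on producers: 17.6. (They sum to 24.)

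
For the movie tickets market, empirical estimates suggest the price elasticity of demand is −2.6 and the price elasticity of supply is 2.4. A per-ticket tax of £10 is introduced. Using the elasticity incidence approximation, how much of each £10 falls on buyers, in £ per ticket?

Incidence ratio: buyers' share ≈ εs / (εs + |εd|) = 2.4 / (2.4 + 2.6) = 0.48.
So buyers bear ≈ 0.48 × £10 = £4.8; sellers bear £5.2.

Buyers bear ≈ £4.8 per ticket.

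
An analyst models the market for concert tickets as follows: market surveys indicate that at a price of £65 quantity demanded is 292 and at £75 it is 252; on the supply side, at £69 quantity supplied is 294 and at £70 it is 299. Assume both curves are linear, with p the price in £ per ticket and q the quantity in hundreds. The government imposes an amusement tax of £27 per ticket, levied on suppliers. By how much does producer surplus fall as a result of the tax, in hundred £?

Producer surplus falls by £3048 hundred.

Demand slope: (252 − 292)/(75 − 65) = -4, so qd = 552 − 4p.
Supply slope: (299 − 294)/(70 − 69) = 5, so qs = 5p − 51.
Without the tax, 552 − 4p = 5p − 51 gives 9p = 603, so p* = £67 and q* = 284.
With the tax collected from suppliers, supply shifts: qs = 5(p − 27) − 51.
New equilibrium: buyers pay £82, suppliers receive £55, q = 224. (Wedge: pb − ps = 27.)
ΔPS is the trapezoid between Q = 224 and Q = 284 of height £12: ½ · (284 + 224) · 12 = £3048.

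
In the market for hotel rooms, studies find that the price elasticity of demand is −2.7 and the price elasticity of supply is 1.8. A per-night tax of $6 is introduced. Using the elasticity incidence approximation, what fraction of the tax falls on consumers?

Consumers' share ≈ 0.4.

Incidence ratio: consumers' share ≈ εs / (εs + |εd|) = 1.8 / (1.8 + 2.7) = 0.4.
Supply is the less elastic side, so consumers bear the smaller share.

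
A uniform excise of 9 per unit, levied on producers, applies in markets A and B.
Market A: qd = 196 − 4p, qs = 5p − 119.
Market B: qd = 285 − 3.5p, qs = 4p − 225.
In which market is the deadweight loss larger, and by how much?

Market A, by 14.4.

Market A: pre-tax p* = 35, q* = 56; post-tax q = 36; deadweight loss = 90.
Market B: pre-tax p* = 68, q* = 47; post-tax q = 30.2; deadweight loss = 75.6.
Difference: 90 vs 75.6 → market A is larger by 14.4.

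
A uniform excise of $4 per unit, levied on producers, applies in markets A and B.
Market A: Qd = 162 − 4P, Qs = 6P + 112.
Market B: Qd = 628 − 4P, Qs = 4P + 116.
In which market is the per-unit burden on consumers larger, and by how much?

Market A, by $0.4.

Market A: pre-tax P* = $5, Q* = 142; post-tax Q = 132.4; per-unit burden on consumers = $2.4.
Market B: pre-tax P* = $64, Q* = 372; post-tax Q = 364; per-unit burden on consumers = $2.
Difference: $2.4 vs $2 → market A is larger by $0.4.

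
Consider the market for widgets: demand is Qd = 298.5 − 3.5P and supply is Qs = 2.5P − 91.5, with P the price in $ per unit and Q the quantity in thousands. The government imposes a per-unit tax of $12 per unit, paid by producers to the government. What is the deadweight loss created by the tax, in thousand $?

Deadweight loss = $105 thousand.

Before the tax: set 298.5 − 3.5P = 2.5P − 91.5 → P* = $65, Q* = 71.
With the tax collected from producers, supply shifts: Qs = 2.5(P − 12) − 91.5.
Solving gives Q = 53.5 with buyers paying $70 and producers receiving $58 (the $12 wedge).
Quantity falls by |ΔQ| = |71 − 53.5| = 17.5.
DWL = ½ · t · |ΔQ| = ½ · 12 · 17.5 = $105.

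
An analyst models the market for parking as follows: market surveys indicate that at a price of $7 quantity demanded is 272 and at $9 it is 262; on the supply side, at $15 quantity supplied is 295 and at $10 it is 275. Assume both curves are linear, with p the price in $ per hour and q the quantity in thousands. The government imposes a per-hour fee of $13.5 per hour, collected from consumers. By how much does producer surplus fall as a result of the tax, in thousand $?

Producer surplus falls by $1890 thousand.

Demand slope: (262 − 272)/(9 − 7) = -5, so qd = 307 − 5p.
Supply slope: (275 − 295)/(10 − 15) = 4, so qs = 4p + 235.
Without the tax, 307 − 5p = 4p + 235 gives 9p = 72, so p* = $8 and q* = 267.
With the tax collected from consumers, demand (in seller-price terms) shifts: qd = 307 − 5(p + 13.5).
Solving gives q = 237 with consumers paying $14 and suppliers receiving $0.5 (the $13.5 wedge).
ΔPS is the trapezoid between Q = 237 and Q = 267 of height $7.5: ½ · (267 + 237) · 7.5 = $1890.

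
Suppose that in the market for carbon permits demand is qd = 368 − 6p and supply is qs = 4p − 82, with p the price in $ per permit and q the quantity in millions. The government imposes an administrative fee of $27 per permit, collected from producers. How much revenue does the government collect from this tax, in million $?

Without the tax, 368 − 6p = 4p − 82 gives 10p = 450, so p* = $45 and q* = 98.
With the tax collected from producers, supply shifts: qs = 4(p − 27) − 82.
Solving gives q = 33.2 with consumers paying $55.8 and producers receiving $28.8 (the $27 wedge).
Revenue = t · Q = 27 · 33.2 = $896.4.

Tax revenue = $896.4 million.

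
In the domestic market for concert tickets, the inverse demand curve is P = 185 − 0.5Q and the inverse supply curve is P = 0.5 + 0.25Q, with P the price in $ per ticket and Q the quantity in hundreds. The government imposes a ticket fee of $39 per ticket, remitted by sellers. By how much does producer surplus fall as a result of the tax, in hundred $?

Producer surplus falls by $2860 hundred.

Inverting to Q(P) form: Qd = 370 − 2P; Qs = 4P − 2.
Before the tax: set 370 − 2P = 4P − 2 → P* = $62, Q* = 246.
With the tax collected from sellers, supply shifts: Qs = 4(P − 39) − 2.
Solving gives Q = 194 with consumers paying $88 and sellers receiving $49 (the $39 wedge).
ΔPS is the trapezoid between Q = 194 and Q = 246 of height $13: ½ · (246 + 194) · 13 = $2860.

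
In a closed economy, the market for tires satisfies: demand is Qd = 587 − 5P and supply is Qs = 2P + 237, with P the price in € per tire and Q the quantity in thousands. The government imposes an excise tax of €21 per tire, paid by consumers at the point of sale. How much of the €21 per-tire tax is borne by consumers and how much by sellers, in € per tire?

Consumers bear €6 per tire; sellers bear €15 per tire.

Without the tax, 587 − 5P = 2P + 237 gives 7P = 350, so P* = €50 and Q* = 337.
With the tax collected from consumers, demand (in seller-price terms) shifts: Qd = 587 − 5(P + 21).
New equilibrium: consumers pay €56, sellers receive €35, Q = 307. (Wedge: Pb − Ps = 21.)
Burden on consumers: €6; on sellers: €15. (They sum to €21.)
The less price-elastic side of the market bears the larger share of a per-unit tax.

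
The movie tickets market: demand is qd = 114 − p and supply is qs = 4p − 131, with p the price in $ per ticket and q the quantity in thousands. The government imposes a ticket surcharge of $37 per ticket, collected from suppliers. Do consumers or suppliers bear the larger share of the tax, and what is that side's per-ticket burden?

Consumers bear the larger share: $29.6 per ticket.

Before the tax: set 114 − p = 4p − 131 → p* = $49, q* = 65.
With the tax collected from suppliers, supply shifts: qs = 4(p − 37) − 131.
New equilibrium: consumers pay $78.6, suppliers receive $41.6, q = 35.4. (Wedge: pb − ps = 37.)
Per-ticket burden: consumers $29.6, suppliers $7.4.
Consumers take the larger share because demand is less price-elastic here (demand slope 1 vs supply slope 4).
The less price-elastic side of the market bears the larger share of a per-unit tax.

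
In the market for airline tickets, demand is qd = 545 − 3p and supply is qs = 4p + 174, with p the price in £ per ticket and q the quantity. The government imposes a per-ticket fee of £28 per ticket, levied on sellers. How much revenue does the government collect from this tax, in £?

Before the tax: set 545 − 3p = 4p + 174 → p* = £53, q* = 386.
With the tax collected from sellers, supply shifts: qs = 4(p − 28) + 174.
Solving gives q = 338 with buyers paying £69 and sellers receiving £41 (the £28 wedge).
Revenue = t · Q = 28 · 338 = £9464.

Tax revenue = £9464.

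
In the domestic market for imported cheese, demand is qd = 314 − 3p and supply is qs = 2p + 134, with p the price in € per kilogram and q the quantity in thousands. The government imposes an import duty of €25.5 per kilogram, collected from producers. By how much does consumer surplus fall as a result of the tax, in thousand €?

Before the tax: set 314 − 3p = 2p + 134 → p* = €36, q* = 206.
With the tax collected from producers, supply shifts: qs = 2(p − 25.5) + 134.
Solving gives q = 175.4 with consumers paying €46.2 and producers receiving €20.7 (the €25.5 wedge).
ΔCS is the trapezoid between Q = 175.4 and Q = 206 of height €10.2: ½ · (206 + 175.4) · 10.2 = €1945.14.

Consumer surplus falls by €1945.14 thousand.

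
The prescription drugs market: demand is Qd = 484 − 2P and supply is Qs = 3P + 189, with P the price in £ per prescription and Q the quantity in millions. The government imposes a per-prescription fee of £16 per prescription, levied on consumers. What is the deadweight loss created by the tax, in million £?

Without the tax, 484 − 2P = 3P + 189 gives 5P = 295, so P* = £59 and Q* = 366.
With the tax collected from consumers, demand (in seller-price terms) shifts: Qd = 484 − 2(P + 16).
New equilibrium: consumers pay £68.6, producers receive £52.6, Q = 346.8. (Wedge: Pb − Ps = 16.)
Quantity falls by |ΔQ| = |366 − 346.8| = 19.2.
DWL = ½ · t · |ΔQ| = ½ · 16 · 19.2 = £153.6.

Deadweight loss = £153.6 million.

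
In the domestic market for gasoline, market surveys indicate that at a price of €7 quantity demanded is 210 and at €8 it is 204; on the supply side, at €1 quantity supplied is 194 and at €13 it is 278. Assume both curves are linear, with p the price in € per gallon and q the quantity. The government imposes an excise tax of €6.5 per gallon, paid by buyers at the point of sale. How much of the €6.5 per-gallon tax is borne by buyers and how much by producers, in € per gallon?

Demand slope: (204 − 210)/(8 − 7) = -6, so qd = 252 − 6p.
Supply slope: (278 − 194)/(13 − 1) = 7, so qs = 7p + 187.
Before the tax: set 252 − 6p = 7p + 187 → p* = €5, q* = 222.
With the tax collected from buyers, demand (in seller-price terms) shifts: qd = 252 − 6(p + 6.5).
Solving gives q = 201 with buyers paying €8.5 and producers receiving €2 (the €6.5 wedge).
Burden on buyers: €3.5; on producers: €3. (They sum to €6.5.)
The less price-elastic side of the market bears the larger share of a per-unit tax.

Buyers bear €3.5 per gallon; producers bear €3 per gallon.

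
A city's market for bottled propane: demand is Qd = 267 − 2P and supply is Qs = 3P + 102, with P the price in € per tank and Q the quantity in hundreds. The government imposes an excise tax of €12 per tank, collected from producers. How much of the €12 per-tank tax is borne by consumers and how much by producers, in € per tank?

Before the tax: set 267 − 2P = 3P + 102 → P* = €33, Q* = 201.
With the tax collected from producers, supply shifts: Qs = 3(P − 12) + 102.
New equilibrium: consumers pay €40.2, producers receive €28.2, Q = 186.6. (Wedge: Pb − Ps = 12.)
Burden on consumers: €7.2; on producers: €4.8. (They sum to €12.)

Consumers bear €7.2 per tank; producers bear €4.8 per tank.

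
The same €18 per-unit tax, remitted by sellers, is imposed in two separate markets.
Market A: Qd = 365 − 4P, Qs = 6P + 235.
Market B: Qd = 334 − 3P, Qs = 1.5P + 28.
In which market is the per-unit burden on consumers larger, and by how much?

Market A: pre-tax P* = €13, Q* = 313; post-tax Q = 269.8; per-unit burden on consumers = €10.8.
Market B: pre-tax P* = €68, Q* = 130; post-tax Q = 112; per-unit burden on consumers = €6.
Difference: €10.8 vs €6 → market A is larger by €4.8.

Market A, by €4.8.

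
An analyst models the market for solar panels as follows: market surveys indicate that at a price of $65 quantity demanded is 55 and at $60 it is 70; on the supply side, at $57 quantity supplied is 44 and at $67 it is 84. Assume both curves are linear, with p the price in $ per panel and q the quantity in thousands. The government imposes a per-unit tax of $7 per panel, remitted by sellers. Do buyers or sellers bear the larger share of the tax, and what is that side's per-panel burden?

Demand slope: (70 − 55)/(60 − 65) = -3, so qd = 250 − 3p.
Supply slope: (84 − 44)/(67 − 57) = 4, so qs = 4p − 184.
Without the tax, 250 − 3p = 4p − 184 gives 7p = 434, so p* = $62 and q* = 64.
With the tax collected from sellers, supply shifts: qs = 4(p − 7) − 184.
New equilibrium: buyers pay $66, sellers receive $59, q = 52. (Wedge: pb − ps = 7.)
Per-panel burden: buyers $4, sellers $3.
Buyers take the larger share because demand is less price-elastic here (demand slope 3 vs supply slope 4).
The less price-elastic side of the market bears the larger share of a per-unit tax.

Buyers bear the larger share: $4 per panel.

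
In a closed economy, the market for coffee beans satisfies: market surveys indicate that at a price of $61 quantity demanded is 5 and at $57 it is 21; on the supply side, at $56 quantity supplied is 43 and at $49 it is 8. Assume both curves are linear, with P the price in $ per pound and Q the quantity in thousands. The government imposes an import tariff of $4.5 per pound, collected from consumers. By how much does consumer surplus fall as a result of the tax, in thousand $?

Demand slope: (21 − 5)/(57 − 61) = -4, so Qd = 249 − 4P.
Supply slope: (8 − 43)/(49 − 56) = 5, so Qs = 5P − 237.
Without the tax, 249 − 4P = 5P − 237 gives 9P = 486, so P* = $54 and Q* = 33.
With the tax collected from consumers, demand (in seller-price terms) shifts: Qd = 249 − 4(P + 4.5).
Solving gives Q = 23 with consumers paying $56.5 and producers receiving $52 (the $4.5 wedge).
ΔCS is the trapezoid between Q = 23 and Q = 33 of height $2.5: ½ · (33 + 23) · 2.5 = $70.

Consumer surplus falls by $70 thousand.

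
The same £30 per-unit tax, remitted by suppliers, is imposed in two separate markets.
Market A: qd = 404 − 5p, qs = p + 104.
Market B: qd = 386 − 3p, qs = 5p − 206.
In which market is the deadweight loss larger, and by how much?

Market A: pre-tax p* = £50, q* = 154; post-tax q = 129; deadweight loss = £375.
Market B: pre-tax p* = £74, q* = 164; post-tax q = 107.75; deadweight loss = £843.75.
Difference: £375 vs £843.75 → market B is larger by £468.75.

Market B, by £468.75.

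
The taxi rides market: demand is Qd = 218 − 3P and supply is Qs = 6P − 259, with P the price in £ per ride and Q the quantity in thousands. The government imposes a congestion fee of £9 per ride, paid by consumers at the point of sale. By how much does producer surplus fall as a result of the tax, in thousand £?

Without the tax, 218 − 3P = 6P − 259 gives 9P = 477, so P* = £53 and Q* = 59.
With the tax collected from consumers, demand (in seller-price terms) shifts: Qd = 218 − 3(P + 9).
Solving gives Q = 41 with consumers paying £59 and suppliers receiving £50 (the £9 wedge).
ΔPS is the trapezoid between Q = 41 and Q = 59 of height £3: ½ · (59 + 41) · 3 = £150.

Producer surplus falls by £150 thousand.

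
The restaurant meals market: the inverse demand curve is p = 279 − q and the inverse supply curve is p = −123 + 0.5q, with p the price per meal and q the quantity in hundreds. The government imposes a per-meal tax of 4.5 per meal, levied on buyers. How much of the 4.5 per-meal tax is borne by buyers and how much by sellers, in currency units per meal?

Buyers bear 3 per meal; sellers bear 1.5 per meal.

Inverting to q(p) form: qd = 279 − p; qs = 2p + 246.
Before the tax: set 279 − p = 2p + 246 → p* = 11, q* = 268.
With the tax collected from buyers, demand (in seller-price terms) shifts: qd = 279 − (p + 4.5).
Solving gives q = 265 with buyers paying 14 and sellers receiving 9.5 (the 4.5 wedge).
Burden on buyers: 3; on sellers: 1.5. (They sum to 4.5.)
The less price-elastic side of the market bears the larger share of a per-unit tax.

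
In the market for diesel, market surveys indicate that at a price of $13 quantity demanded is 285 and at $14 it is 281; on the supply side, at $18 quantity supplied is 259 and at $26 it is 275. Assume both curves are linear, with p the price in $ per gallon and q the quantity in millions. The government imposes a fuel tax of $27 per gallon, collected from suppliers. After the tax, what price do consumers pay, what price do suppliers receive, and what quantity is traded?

Demand slope: (281 − 285)/(14 − 13) = -4, so qd = 337 − 4p.
Supply slope: (275 − 259)/(26 − 18) = 2, so qs = 2p + 223.
Without the tax, 337 − 4p = 2p + 223 gives 6p = 114, so p* = $19 and q* = 261.
With the tax collected from suppliers, supply shifts: qs = 2(p − 27) + 223.
Solving gives q = 225 with consumers paying $28 and suppliers receiving $1 (the $27 wedge).
The less price-elastic side of the market bears the larger share of a per-unit tax.

Consumers pay $28; suppliers receive $1; quantity = 225.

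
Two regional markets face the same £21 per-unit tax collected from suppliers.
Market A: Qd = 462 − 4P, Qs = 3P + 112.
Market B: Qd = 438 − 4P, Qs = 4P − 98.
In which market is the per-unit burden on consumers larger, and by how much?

Market A: pre-tax P* = £50, Q* = 262; post-tax Q = 226; per-unit burden on consumers = £9.
Market B: pre-tax P* = £67, Q* = 170; post-tax Q = 128; per-unit burden on consumers = £10.5.
Difference: £9 vs £10.5 → market B is larger by £1.5.

Market B, by £1.5.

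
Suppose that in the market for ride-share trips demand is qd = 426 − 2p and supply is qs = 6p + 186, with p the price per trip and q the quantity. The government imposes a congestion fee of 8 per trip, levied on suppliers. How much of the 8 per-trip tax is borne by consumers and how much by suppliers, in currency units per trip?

Before the tax: set 426 − 2p = 6p + 186 → p* = 30, q* = 366.
With the tax collected from suppliers, supply shifts: qs = 6(p − 8) + 186.
New equilibrium: consumers pay 36, suppliers receive 28, q = 354. (Wedge: pb − ps = 8.)
Burden on consumers: 6; on suppliers: 2. (They sum to 8.)

Consumers bear 6 per trip; suppliers bear 2 per trip.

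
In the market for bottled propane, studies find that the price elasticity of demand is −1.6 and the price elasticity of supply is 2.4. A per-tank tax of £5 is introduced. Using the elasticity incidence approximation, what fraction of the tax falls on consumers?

Consumers' share ≈ 0.6.

Incidence ratio: consumers' share ≈ εs / (εs + |εd|) = 2.4 / (2.4 + 1.6) = 0.6.
Supply is the more elastic side, so consumers bear the larger share.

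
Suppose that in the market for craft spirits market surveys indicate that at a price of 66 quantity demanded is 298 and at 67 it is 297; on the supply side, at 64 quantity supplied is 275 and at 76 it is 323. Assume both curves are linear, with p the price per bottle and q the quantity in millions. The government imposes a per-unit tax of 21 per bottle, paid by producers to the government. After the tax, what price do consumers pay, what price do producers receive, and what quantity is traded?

Consumers pay 85.8; producers receive 64.8; quantity = 278.2.

Demand slope: (297 − 298)/(67 − 66) = -1, so qd = 364 − p.
Supply slope: (323 − 275)/(76 − 64) = 4, so qs = 4p + 19.
Before the tax: set 364 − p = 4p + 19 → p* = 69, q* = 295.
With the tax collected from producers, supply shifts: qs = 4(p − 21) + 19.
New equilibrium: consumers pay 85.8, producers receive 64.8, q = 278.2. (Wedge: pb − ps = 21.)
The less price-elastic side of the market bears the larger share of a per-unit tax.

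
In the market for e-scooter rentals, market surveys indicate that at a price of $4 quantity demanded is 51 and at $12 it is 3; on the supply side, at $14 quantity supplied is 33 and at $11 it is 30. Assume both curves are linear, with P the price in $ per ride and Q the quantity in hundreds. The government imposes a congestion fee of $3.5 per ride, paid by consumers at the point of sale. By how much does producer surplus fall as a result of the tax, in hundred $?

Producer surplus falls by $76.5 hundred.

Demand slope: (3 − 51)/(12 − 4) = -6, so Qd = 75 − 6P.
Supply slope: (30 − 33)/(11 − 14) = 1, so Qs = P + 19.
Without the tax, 75 − 6P = P + 19 gives 7P = 56, so P* = $8 and Q* = 27.
With the tax collected from consumers, demand (in seller-price terms) shifts: Qd = 75 − 6(P + 3.5).
Solving gives Q = 24 with consumers paying $8.5 and suppliers receiving $5 (the $3.5 wedge).
ΔPS is the trapezoid between Q = 24 and Q = 27 of height $3: ½ · (27 + 24) · 3 = $76.5.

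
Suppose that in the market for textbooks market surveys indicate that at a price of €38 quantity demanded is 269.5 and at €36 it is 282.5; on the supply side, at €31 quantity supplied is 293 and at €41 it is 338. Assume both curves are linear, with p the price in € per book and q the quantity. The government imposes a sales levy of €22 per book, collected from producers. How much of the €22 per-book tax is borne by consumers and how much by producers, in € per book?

Consumers bear €9 per book; producers bear €13 per book.

Demand slope: (282.5 − 269.5)/(36 − 38) = -6.5, so qd = 516.5 − 6.5p.
Supply slope: (338 − 293)/(41 − 31) = 4.5, so qs = 4.5p + 153.5.
Without the tax, 516.5 − 6.5p = 4.5p + 153.5 gives 11p = 363, so p* = €33 and q* = 302.
With the tax collected from producers, supply shifts: qs = 4.5(p − 22) + 153.5.
New equilibrium: consumers pay €42, producers receive €20, q = 243.5. (Wedge: pb − ps = 22.)
Burden on consumers: €9; on producers: €13. (They sum to €22.)
The less price-elastic side of the market bears the larger share of a per-unit tax.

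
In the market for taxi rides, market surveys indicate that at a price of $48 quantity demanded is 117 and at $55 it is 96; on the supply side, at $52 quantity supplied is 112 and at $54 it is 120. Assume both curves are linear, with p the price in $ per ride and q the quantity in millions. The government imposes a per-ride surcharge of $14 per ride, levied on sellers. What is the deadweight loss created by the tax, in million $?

Demand slope: (96 − 117)/(55 − 48) = -3, so qd = 261 − 3p.
Supply slope: (120 − 112)/(54 − 52) = 4, so qs = 4p − 96.
Without the tax, 261 − 3p = 4p − 96 gives 7p = 357, so p* = $51 and q* = 108.
With the tax collected from sellers, supply shifts: qs = 4(p − 14) − 96.
New equilibrium: buyers pay $59, sellers receive $45, q = 84. (Wedge: pb − ps = 14.)
Quantity falls by |ΔQ| = |108 − 84| = 24.
DWL = ½ · t · |ΔQ| = ½ · 14 · 24 = $168.

Deadweight loss = $168 million.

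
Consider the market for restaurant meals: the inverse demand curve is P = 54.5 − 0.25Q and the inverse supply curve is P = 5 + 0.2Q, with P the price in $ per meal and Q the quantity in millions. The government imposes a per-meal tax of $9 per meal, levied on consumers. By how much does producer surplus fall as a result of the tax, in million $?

Inverting to Q(P) form: Qd = 218 − 4P; Qs = 5P − 25.
Without the tax, 218 − 4P = 5P − 25 gives 9P = 243, so P* = $27 and Q* = 110.
With the tax collected from consumers, demand (in seller-price terms) shifts: Qd = 218 − 4(P + 9).
New equilibrium: consumers pay $32, producers receive $23, Q = 90. (Wedge: Pb − Ps = 9.)
ΔPS is the trapezoid between Q = 90 and Q = 110 of height $4: ½ · (110 + 90) · 4 = $400.

Producer surplus falls by $400 million.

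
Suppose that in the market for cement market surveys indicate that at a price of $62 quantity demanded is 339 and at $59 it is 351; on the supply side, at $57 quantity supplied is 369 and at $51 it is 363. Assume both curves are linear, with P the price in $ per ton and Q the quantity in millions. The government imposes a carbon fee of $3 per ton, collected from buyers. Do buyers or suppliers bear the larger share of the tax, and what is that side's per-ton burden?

Suppliers bear the larger share: $2.4 per ton.

Demand slope: (351 − 339)/(59 − 62) = -4, so Qd = 587 − 4P.
Supply slope: (363 − 369)/(51 − 57) = 1, so Qs = P + 312.
Without the tax, 587 − 4P = P + 312 gives 5P = 275, so P* = $55 and Q* = 367.
With the tax collected from buyers, demand (in seller-price terms) shifts: Qd = 587 − 4(P + 3).
New equilibrium: buyers pay $55.6, suppliers receive $52.6, Q = 364.6. (Wedge: Pb − Ps = 3.)
Per-ton burden: buyers $0.6, suppliers $2.4.
Suppliers take the larger share because supply is less price-elastic here (demand slope 4 vs supply slope 1).
The less price-elastic side of the market bears the larger share of a per-unit tax.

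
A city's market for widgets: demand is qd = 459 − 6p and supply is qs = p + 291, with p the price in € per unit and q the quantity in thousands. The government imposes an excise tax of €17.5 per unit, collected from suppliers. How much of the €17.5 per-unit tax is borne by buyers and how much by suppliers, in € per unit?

Buyers bear €2.5 per unit; suppliers bear €15 per unit.

Before the tax: set 459 − 6p = p + 291 → p* = €24, q* = 315.
With the tax collected from suppliers, supply shifts: qs = (p − 17.5) + 291.
Solving gives q = 300 with buyers paying €26.5 and suppliers receiving €9 (the €17.5 wedge).
Burden on buyers: €2.5; on suppliers: €15. (They sum to €17.5.)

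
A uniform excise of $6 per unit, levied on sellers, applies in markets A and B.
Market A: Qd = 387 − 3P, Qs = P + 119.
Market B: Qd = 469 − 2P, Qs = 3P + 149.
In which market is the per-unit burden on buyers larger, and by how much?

Market A: pre-tax P* = $67, Q* = 186; post-tax Q = 181.5; per-unit burden on buyers = $1.5.
Market B: pre-tax P* = $64, Q* = 341; post-tax Q = 333.8; per-unit burden on buyers = $3.6.
Difference: $1.5 vs $3.6 → market B is larger by $2.1.

Market B, by $2.1.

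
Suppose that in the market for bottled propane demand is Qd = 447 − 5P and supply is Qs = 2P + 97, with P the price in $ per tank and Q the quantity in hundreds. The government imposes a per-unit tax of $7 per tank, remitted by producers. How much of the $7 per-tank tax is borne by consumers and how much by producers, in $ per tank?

Consumers bear $2 per tank; producers bear $5 per tank.

Without the tax, 447 − 5P = 2P + 97 gives 7P = 350, so P* = $50 and Q* = 197.
With the tax collected from producers, supply shifts: Qs = 2(P − 7) + 97.
New equilibrium: consumers pay $52, producers receive $45, Q = 187. (Wedge: Pb − Ps = 7.)
Burden on consumers: $2; on producers: $5. (They sum to $7.)
The less price-elastic side of the market bears the larger share of a per-unit tax.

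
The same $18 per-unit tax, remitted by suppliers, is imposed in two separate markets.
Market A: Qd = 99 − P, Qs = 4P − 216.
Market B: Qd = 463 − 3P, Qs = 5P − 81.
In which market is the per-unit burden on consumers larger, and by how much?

Market A, by $3.15.

Market A: pre-tax P* = $63, Q* = 36; post-tax Q = 21.6; per-unit burden on consumers = $14.4.
Market B: pre-tax P* = $68, Q* = 259; post-tax Q = 225.25; per-unit burden on consumers = $11.25.
Difference: $14.4 vs $11.25 → market A is larger by $3.15.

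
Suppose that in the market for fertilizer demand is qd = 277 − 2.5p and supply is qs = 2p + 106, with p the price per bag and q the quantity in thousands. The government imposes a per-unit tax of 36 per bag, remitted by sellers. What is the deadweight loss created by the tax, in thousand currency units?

Before the tax: set 277 − 2.5p = 2p + 106 → p* = 38, q* = 182.
With the tax collected from sellers, supply shifts: qs = 2(p − 36) + 106.
New equilibrium: consumers pay 54, sellers receive 18, q = 142. (Wedge: pb − ps = 36.)
Quantity falls by |ΔQ| = |182 − 142| = 40.
DWL = ½ · t · |ΔQ| = ½ · 36 · 40 = 720.

Deadweight loss = 720 thousand.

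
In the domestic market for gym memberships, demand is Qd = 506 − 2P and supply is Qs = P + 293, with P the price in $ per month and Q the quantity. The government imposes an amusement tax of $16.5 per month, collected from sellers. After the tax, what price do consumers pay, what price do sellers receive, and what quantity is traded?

Consumers pay $76.5; sellers receive $60; quantity = 353.

Without the tax, 506 − 2P = P + 293 gives 3P = 213, so P* = $71 and Q* = 364.
With the tax collected from sellers, supply shifts: Qs = (P − 16.5) + 293.
Solving gives Q = 353 with consumers paying $76.5 and sellers receiving $60 (the $16.5 wedge).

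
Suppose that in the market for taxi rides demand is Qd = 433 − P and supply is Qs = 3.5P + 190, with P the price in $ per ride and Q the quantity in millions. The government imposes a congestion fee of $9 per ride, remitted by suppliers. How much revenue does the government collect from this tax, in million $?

Tax revenue = $3348 million.

Without the tax, 433 − P = 3.5P + 190 gives 4.5P = 243, so P* = $54 and Q* = 379.
With the tax collected from suppliers, supply shifts: Qs = 3.5(P − 9) + 190.
Solving gives Q = 372 with consumers paying $61 and suppliers receiving $52 (the $9 wedge).
Revenue = t · Q = 9 · 372 = $3348.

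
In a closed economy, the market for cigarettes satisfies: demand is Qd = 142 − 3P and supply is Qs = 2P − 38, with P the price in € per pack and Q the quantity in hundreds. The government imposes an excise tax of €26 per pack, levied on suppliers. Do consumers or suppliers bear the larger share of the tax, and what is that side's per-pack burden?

Suppliers bear the larger share: €15.6 per pack.

Without the tax, 142 − 3P = 2P − 38 gives 5P = 180, so P* = €36 and Q* = 34.
With the tax collected from suppliers, supply shifts: Qs = 2(P − 26) − 38.
New equilibrium: consumers pay €46.4, suppliers receive €20.4, Q = 2.8. (Wedge: Pb − Ps = 26.)
Per-pack burden: consumers €10.4, suppliers €15.6.
Suppliers take the larger share because supply is less price-elastic here (demand slope 3 vs supply slope 2).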